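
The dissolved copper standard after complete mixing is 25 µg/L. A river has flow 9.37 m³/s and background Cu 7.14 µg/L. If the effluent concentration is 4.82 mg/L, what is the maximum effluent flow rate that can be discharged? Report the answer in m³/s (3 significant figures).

7.14 µg/L = 0.00714 mg/L.
25 µg/L = 0.025 mg/L.
Mass balance at complete mixing: C_std·(Q_w + Q_r) = Q_w·C_e + Q_r·C_b.
Rearranging, Q_w = Q_r·(C_std − C_b)/(C_e − C_std) = 9.37·(0.025 − 0.00714) / (4.82 − 0.025) = 0.0349 m³/s.

0.0349 m³/s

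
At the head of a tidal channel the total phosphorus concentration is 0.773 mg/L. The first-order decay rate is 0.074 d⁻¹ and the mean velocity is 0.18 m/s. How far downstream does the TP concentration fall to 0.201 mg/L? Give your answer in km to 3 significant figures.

From C = C₀·e^(−kt), t = ln(C₀/C)/k = ln(0.773/0.201)/0.074 = 1.347/0.074 = 18.2 d.
Distance = v·t = 0.18 m/s × 1.573e+06 s = 2.831e+05 m = 283.1 km.

283 km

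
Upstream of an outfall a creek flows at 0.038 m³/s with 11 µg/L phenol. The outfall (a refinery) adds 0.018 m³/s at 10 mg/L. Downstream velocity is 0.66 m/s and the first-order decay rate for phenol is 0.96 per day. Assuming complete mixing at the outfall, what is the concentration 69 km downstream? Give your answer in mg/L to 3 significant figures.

11 µg/L = 0.011 mg/L.
After complete mixing, C₀ = (0.018·10 + 0.038·0.011) / 0.056 = 3.222 mg/L.
Travel time t = 6.9e+04 m / 0.66 m/s = 1.045e+05 s = 1.21 d.
C = 3.222·exp(−0.96·1.21) = 3.222·0.313 = 1.008 mg/L.

1.01 mg/L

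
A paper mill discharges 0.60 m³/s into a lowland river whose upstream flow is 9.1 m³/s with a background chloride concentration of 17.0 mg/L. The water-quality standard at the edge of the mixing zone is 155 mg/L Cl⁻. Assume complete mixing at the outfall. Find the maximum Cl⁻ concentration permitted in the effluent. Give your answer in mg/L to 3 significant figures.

2250 mg/L

Mass balance: 155·9.7 = 0.6·Cₑ + 9.1·17.
Cₑ = (1504 − 154.7) / 0.6 = 2248 mg/L.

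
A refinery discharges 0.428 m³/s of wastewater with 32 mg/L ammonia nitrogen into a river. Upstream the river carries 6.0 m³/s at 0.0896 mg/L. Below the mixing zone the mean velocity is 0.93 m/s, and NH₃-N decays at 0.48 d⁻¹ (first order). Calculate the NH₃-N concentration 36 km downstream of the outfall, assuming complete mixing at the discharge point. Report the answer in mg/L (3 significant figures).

After complete mixing, C₀ = (0.428·32 + 6·0.0896) / 6.428 = 2.214 mg/L.
Travel time t = 3.6e+04 m / 0.93 m/s = 3.871e+04 s = 0.448 d.
C = 2.214·exp(−0.48·0.448) = 2.214·0.8065 = 1.786 mg/L.

1.79 mg/L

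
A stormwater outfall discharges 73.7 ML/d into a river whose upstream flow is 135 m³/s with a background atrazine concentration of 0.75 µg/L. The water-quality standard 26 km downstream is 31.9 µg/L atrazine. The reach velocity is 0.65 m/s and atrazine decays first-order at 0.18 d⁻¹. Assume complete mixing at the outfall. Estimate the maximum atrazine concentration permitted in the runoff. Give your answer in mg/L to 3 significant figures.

73.7 ML/d = 0.853 m³/s.
0.75 µg/L = 0.00075 mg/L.
31.9 µg/L = 0.0319 mg/L.
Travel time to the compliance point: t = 2.6e+04/0.65 = 4e+04 s = 0.463 d; decay factor exp(−0.18·0.463) = 0.92.
So the concentration just after mixing may be at most 0.0319/0.92 = 0.03467 mg/L.
Mass balance: 0.03467·135.9 = 0.853·Cₑ + 135·0.00075.
Cₑ = (4.71 − 0.1013) / 0.853 = 5.403 mg/L.

5.40 mg/L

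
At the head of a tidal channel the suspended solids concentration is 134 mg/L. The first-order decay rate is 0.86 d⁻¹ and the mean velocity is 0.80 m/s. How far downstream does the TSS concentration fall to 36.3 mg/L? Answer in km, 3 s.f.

105 km

From C = C₀·e^(−kt), t = ln(C₀/C)/k = ln(134/36.3)/0.86 = 1.306/0.86 = 1.519 d.
Distance = v·t = 0.80 m/s × 1.312e+05 s = 1.05e+05 m = 105 km.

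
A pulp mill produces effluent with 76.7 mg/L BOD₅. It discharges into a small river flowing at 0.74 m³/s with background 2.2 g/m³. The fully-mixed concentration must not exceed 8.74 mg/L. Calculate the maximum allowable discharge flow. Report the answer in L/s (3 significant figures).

Mass balance at complete mixing: C_std·(Q_w + Q_r) = Q_w·C_e + Q_r·C_b.
Rearranging, Q_w = Q_r·(C_std − C_b)/(C_e − C_std) = 0.74·(8.74 − 2.2) / (76.7 − 8.74) = 0.07121 m³/s.
= 71.21 L/s.

71.2 L/s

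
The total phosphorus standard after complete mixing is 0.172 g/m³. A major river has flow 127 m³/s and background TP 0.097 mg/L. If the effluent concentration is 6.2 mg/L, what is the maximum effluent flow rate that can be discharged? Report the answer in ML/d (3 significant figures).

Mass balance at complete mixing: C_std·(Q_w + Q_r) = Q_w·C_e + Q_r·C_b.
Rearranging, Q_w = Q_r·(C_std − C_b)/(C_e − C_std) = 127·(0.172 − 0.097) / (6.2 − 0.172) = 1.58 m³/s.
= 136.5 ML/d.

137 ML/d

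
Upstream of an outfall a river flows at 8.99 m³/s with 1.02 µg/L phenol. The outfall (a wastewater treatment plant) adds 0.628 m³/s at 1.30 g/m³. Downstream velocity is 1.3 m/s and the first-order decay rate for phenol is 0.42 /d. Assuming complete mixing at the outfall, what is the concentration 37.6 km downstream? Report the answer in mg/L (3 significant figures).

1.02 µg/L = 0.00102 mg/L.
After complete mixing, C₀ = (0.628·1.3 + 8.99·0.00102) / 9.618 = 0.08584 mg/L.
Travel time t = 3.76e+04 m / 1.3 m/s = 2.892e+04 s = 0.3348 d.
C = 0.08584·exp(−0.42·0.3348) = 0.08584·0.8688 = 0.07458 mg/L.

0.0746 mg/L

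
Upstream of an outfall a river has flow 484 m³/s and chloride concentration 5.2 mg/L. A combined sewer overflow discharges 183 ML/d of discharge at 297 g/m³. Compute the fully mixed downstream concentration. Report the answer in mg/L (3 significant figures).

183 ML/d = 2.118 m³/s.
Conservation of mass across the mixing zone: C = (2.118·297 + 484·5.2) / (2.118 + 484) = 3146/486.1 = 6.471 mg/L.

6.47 mg/L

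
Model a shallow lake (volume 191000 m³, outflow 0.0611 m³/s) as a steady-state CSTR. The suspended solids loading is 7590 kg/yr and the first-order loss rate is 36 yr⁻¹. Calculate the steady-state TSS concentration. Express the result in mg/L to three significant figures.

0.862 mg/L

Outflow Q = 0.0611 m³/s × 3.156e+07 s/yr = 1.928e+06 m³/yr.
Steady-state CSTR mass balance: W = Q·C + k·V·C, so C = W/(Q + kV).
Q + kV = 1.928e+06 + 36·191000 = 8.804e+06 m³/yr.
C = 7590/8.804e+06 = 0.0008621 kg/m³ = 0.8621 mg/L.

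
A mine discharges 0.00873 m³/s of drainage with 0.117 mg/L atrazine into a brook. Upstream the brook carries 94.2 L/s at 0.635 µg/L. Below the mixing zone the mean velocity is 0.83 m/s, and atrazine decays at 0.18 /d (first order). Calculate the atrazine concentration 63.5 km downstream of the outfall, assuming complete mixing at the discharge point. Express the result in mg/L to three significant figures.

0.00896 mg/L

94.2 L/s = 0.0942 m³/s.
0.635 µg/L = 0.000635 mg/L.
After complete mixing, C₀ = (0.00873·0.117 + 0.0942·0.000635) / 0.1029 = 0.0105 mg/L.
Travel time t = 6.35e+04 m / 0.83 m/s = 7.651e+04 s = 0.8855 d.
C = 0.0105·exp(−0.18·0.8855) = 0.0105·0.8527 = 0.008957 mg/L.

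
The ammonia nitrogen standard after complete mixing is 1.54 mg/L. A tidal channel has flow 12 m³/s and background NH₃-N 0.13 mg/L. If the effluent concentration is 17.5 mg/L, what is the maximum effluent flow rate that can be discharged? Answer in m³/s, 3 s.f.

1.06 m³/s

Mass balance at complete mixing: C_std·(Q_w + Q_r) = Q_w·C_e + Q_r·C_b.
Rearranging, Q_w = Q_r·(C_std − C_b)/(C_e − C_std) = 12·(1.54 − 0.13) / (17.5 − 1.54) = 1.06 m³/s.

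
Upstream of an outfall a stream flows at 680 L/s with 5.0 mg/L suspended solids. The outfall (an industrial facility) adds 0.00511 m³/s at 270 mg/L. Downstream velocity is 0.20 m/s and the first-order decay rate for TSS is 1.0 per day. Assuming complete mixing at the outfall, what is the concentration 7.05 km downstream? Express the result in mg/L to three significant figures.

680 L/s = 0.68 m³/s.
After complete mixing, C₀ = (0.00511·270 + 0.68·5) / 0.6851 = 6.977 mg/L.
Travel time t = 7050 m / 0.20 m/s = 3.525e+04 s = 0.408 d.
C = 6.977·exp(−1.0·0.408) = 6.977·0.665 = 4.639 mg/L.

4.64 mg/L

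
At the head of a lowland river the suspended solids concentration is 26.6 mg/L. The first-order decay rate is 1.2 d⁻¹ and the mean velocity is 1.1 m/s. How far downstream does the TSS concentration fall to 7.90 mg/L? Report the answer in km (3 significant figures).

96.2 km

From C = C₀·e^(−kt), t = ln(C₀/C)/k = ln(26.6/7.90)/1.2 = 1.214/1.2 = 1.012 d.
Distance = v·t = 1.1 m/s × 8.741e+04 s = 9.615e+04 m = 96.15 km.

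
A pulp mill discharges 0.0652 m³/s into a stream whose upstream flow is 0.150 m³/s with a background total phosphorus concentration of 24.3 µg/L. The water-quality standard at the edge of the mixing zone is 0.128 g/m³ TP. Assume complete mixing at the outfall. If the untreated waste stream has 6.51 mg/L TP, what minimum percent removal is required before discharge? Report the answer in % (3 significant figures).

94.4 %

24.3 µg/L = 0.0243 mg/L.
Mass balance: 0.128·0.2152 = 0.0652·Cₑ + 0.15·0.0243.
Cₑ = (0.02755 − 0.003645) / 0.0652 = 0.3666 mg/L.
Required removal = 1 − 0.3666/6.51 = 94.37 %.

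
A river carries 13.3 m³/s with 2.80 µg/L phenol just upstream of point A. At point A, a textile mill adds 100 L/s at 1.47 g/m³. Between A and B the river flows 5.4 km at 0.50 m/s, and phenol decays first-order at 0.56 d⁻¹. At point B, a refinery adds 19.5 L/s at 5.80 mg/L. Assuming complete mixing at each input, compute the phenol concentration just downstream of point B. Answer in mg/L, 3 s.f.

0.0212 mg/L

2.80 µg/L = 0.0028 mg/L.
100 L/s = 0.1 m³/s.
After input A: C = (13.3·0.0028 + 0.1·1.47) / 13.4 = 0.01375 mg/L.
Over the 5.4 km reach to input B (t = 1.08e+04 s = 0.125 d), decay gives C = 0.01375·exp(−0.56·0.125) = 0.01282 mg/L.
19.5 L/s = 0.0195 m³/s.
After input B: C = (13.4·0.01282 + 0.0195·5.8) / 13.42 = 0.02123 mg/L.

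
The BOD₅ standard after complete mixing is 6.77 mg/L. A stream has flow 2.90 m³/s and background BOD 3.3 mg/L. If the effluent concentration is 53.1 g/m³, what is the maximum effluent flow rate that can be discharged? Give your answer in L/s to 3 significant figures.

217 L/s

Mass balance at complete mixing: C_std·(Q_w + Q_r) = Q_w·C_e + Q_r·C_b.
Rearranging, Q_w = Q_r·(C_std − C_b)/(C_e − C_std) = 2.90·(6.77 − 3.3) / (53.1 − 6.77) = 0.2172 m³/s.
= 217.2 L/s.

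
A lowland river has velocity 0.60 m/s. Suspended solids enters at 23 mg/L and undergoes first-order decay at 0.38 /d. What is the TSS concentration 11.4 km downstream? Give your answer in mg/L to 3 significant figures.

Travel time t = 11.4 km / 0.60 m/s = 1.14e+04/0.60 = 1.9e+04 s = 0.2199 d.
First-order decay: C = 23·exp(−0.38·0.2199) = 23·0.9198 = 21.16 mg/L.

21.2 mg/L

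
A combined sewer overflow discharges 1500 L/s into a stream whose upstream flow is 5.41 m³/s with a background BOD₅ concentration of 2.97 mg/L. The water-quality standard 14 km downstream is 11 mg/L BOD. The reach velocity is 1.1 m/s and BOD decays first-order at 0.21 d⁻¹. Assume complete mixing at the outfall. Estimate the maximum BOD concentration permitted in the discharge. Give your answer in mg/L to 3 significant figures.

41.6 mg/L

1500 L/s = 1.5 m³/s.
Travel time to the compliance point: t = 1.4e+04/1.1 = 1.273e+04 s = 0.1473 d; decay factor exp(−0.21·0.1473) = 0.9695.
So the concentration just after mixing may be at most 11/0.9695 = 11.35 mg/L.
Mass balance: 11.35·6.91 = 1.5·Cₑ + 5.41·2.97.
Cₑ = (78.4 − 16.07) / 1.5 = 41.55 mg/L.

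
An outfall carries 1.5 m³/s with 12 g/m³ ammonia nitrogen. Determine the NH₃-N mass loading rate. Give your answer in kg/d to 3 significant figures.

1560 kg/d

Mass flux = Q·C = 1.5 m³/s × 12 g/m³ = 18 g/s.
= 18 g/s × 86.4 = 1555 kg/d.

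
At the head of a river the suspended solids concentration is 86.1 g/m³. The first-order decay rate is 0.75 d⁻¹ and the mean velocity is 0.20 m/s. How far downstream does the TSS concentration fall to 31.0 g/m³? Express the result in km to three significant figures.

23.5 km

From C = C₀·e^(−kt), t = ln(C₀/C)/k = ln(86.1/31.0)/0.75 = 1.022/0.75 = 1.362 d.
Distance = v·t = 0.20 m/s × 1.177e+05 s = 2.354e+04 m = 23.54 km.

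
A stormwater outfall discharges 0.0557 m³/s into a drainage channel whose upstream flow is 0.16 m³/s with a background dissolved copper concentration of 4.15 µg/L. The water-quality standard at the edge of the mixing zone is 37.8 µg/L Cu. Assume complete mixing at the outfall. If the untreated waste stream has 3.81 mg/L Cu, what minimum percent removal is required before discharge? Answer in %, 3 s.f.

4.15 µg/L = 0.00415 mg/L.
37.8 µg/L = 0.0378 mg/L.
Mass balance: 0.0378·0.2157 = 0.0557·Cₑ + 0.16·0.00415.
Cₑ = (0.008153 − 0.000664) / 0.0557 = 0.1345 mg/L.
Required removal = 1 − 0.1345/3.81 = 96.47 %.

96.5 %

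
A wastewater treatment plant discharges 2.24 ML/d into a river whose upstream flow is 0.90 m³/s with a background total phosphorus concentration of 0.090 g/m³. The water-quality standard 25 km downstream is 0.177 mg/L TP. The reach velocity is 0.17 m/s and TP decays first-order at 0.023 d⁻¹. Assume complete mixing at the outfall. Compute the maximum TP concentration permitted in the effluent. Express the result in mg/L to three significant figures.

2.24 ML/d = 0.02593 m³/s.
Travel time to the compliance point: t = 2.5e+04/0.17 = 1.471e+05 s = 1.702 d; decay factor exp(−0.023·1.702) = 0.9616.
So the concentration just after mixing may be at most 0.177/0.9616 = 0.1841 mg/L.
Mass balance: 0.1841·0.9259 = 0.02593·Cₑ + 0.9·0.09.
Cₑ = (0.1704 − 0.081) / 0.02593 = 3.45 mg/L.

3.45 mg/L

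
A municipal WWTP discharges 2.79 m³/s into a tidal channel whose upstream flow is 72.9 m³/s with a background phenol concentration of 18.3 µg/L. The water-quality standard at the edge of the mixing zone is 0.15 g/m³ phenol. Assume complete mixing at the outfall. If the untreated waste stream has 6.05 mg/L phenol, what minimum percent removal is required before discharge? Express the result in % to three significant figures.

40.6 %

18.3 µg/L = 0.0183 mg/L.
Mass balance: 0.15·75.69 = 2.79·Cₑ + 72.9·0.0183.
Cₑ = (11.35 − 1.334) / 2.79 = 3.591 mg/L.
Required removal = 1 − 3.591/6.05 = 40.64 %.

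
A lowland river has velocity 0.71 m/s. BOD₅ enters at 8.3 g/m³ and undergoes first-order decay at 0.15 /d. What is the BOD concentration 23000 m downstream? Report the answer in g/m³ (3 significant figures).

Travel time t = 23000 m / 0.71 m/s = 2.3e+04/0.71 = 3.239e+04 s = 0.3749 d.
First-order decay: C = 8.3·exp(−0.15·0.3749) = 8.3·0.9453 = 7.846 g/m³.

7.85 g/m³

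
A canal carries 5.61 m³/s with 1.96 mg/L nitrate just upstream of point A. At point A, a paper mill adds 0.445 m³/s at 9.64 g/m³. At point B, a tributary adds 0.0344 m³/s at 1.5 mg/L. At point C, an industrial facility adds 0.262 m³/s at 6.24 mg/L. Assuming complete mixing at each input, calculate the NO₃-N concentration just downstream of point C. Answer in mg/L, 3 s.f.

After input A: C = (5.61·1.96 + 0.445·9.64) / 6.055 = 2.524 mg/L.
After input B: C = (6.055·2.524 + 0.0344·1.5) / 6.089 = 2.519 mg/L.
After input C: C = (6.089·2.519 + 0.262·6.24) / 6.351 = 2.672 mg/L.

2.67 mg/L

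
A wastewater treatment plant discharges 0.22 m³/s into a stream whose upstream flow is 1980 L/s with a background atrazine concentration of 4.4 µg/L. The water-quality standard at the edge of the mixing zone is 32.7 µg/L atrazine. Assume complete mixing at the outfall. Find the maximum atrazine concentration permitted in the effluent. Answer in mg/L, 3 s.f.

0.287 mg/L

1980 L/s = 1.98 m³/s.
4.4 µg/L = 0.0044 mg/L.
32.7 µg/L = 0.0327 mg/L.
Mass balance: 0.0327·2.2 = 0.22·Cₑ + 1.98·0.0044.
Cₑ = (0.07194 − 0.008712) / 0.22 = 0.2874 mg/L.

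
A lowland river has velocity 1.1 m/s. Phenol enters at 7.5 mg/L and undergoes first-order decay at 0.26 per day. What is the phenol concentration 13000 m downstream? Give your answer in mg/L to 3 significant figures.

Travel time t = 13000 m / 1.1 m/s = 1.3e+04/1.1 = 1.182e+04 s = 0.1368 d.
First-order decay: C = 7.5·exp(−0.26·0.1368) = 7.5·0.9651 = 7.238 mg/L.

7.24 mg/L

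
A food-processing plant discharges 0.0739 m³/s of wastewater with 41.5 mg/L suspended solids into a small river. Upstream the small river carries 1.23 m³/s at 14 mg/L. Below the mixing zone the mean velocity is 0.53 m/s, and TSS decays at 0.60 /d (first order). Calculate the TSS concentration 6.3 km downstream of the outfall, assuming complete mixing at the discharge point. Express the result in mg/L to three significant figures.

14.3 mg/L

After complete mixing, C₀ = (0.0739·41.5 + 1.23·14) / 1.304 = 15.56 mg/L.
Travel time t = 6300 m / 0.53 m/s = 1.189e+04 s = 0.1376 d.
C = 15.56·exp(−0.60·0.1376) = 15.56·0.9208 = 14.33 mg/L.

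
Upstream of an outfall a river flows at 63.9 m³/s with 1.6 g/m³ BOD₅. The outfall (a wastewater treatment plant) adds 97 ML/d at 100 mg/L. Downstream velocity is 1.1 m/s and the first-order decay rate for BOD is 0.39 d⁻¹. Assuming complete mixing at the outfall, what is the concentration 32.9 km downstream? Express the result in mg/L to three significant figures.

2.88 mg/L

97 ML/d = 1.123 m³/s.
After complete mixing, C₀ = (1.123·100 + 63.9·1.6) / 65.02 = 3.299 mg/L.
Travel time t = 3.29e+04 m / 1.1 m/s = 2.991e+04 s = 0.3462 d.
C = 3.299·exp(−0.39·0.3462) = 3.299·0.8737 = 2.882 mg/L.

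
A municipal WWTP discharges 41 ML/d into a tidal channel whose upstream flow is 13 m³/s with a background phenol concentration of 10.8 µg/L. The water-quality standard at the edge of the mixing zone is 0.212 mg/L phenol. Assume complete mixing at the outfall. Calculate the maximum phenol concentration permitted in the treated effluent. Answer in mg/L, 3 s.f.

41 ML/d = 0.4745 m³/s.
10.8 µg/L = 0.0108 mg/L.
Mass balance: 0.212·13.47 = 0.4745·Cₑ + 13·0.0108.
Cₑ = (2.857 − 0.1404) / 0.4745 = 5.724 mg/L.

5.72 mg/L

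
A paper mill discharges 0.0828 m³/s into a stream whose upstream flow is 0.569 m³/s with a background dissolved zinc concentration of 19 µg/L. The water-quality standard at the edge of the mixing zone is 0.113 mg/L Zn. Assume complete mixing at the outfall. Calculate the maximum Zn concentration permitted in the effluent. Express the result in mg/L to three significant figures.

0.759 mg/L

19 µg/L = 0.019 mg/L.
Mass balance: 0.113·0.6518 = 0.0828·Cₑ + 0.569·0.019.
Cₑ = (0.07365 − 0.01081) / 0.0828 = 0.759 mg/L.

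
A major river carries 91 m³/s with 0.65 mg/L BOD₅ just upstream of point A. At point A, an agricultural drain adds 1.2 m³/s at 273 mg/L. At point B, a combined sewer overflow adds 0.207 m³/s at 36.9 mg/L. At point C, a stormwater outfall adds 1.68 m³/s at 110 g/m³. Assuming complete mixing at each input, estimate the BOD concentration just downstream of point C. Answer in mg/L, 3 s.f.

After input A: C = (91·0.65 + 1.2·273) / 92.2 = 4.195 mg/L.
After input B: C = (92.2·4.195 + 0.207·36.9) / 92.41 = 4.268 mg/L.
After input C: C = (92.41·4.268 + 1.68·110) / 94.09 = 6.156 mg/L.

6.16 mg/L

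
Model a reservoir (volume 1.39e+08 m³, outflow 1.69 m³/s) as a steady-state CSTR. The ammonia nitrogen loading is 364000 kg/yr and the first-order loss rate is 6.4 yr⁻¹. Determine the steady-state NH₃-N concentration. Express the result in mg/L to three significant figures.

Outflow Q = 1.69 m³/s × 3.156e+07 s/yr = 5.333e+07 m³/yr.
Steady-state CSTR mass balance: W = Q·C + k·V·C, so C = W/(Q + kV).
Q + kV = 5.333e+07 + 6.4·1.39e+08 = 9.429e+08 m³/yr.
C = 364000/9.429e+08 = 0.000386 kg/m³ = 0.386 mg/L.

0.386 mg/L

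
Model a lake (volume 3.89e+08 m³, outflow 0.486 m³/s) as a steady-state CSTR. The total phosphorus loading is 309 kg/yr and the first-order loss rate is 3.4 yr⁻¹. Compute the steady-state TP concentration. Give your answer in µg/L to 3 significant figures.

0.231 µg/L

Outflow Q = 0.486 m³/s × 3.156e+07 s/yr = 1.534e+07 m³/yr.
Steady-state CSTR mass balance: W = Q·C + k·V·C, so C = W/(Q + kV).
Q + kV = 1.534e+07 + 3.4·3.89e+08 = 1.338e+09 m³/yr.
C = 309/1.338e+09 = 2.31e-07 kg/m³ = 0.000231 mg/L = 0.231 µg/L.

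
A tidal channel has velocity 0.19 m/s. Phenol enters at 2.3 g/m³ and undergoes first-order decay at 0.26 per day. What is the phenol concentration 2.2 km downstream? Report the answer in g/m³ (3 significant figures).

Travel time t = 2.2 km / 0.19 m/s = 2200/0.19 = 1.158e+04 s = 0.134 d.
First-order decay: C = 2.3·exp(−0.26·0.134) = 2.3·0.9658 = 2.221 g/m³.

2.22 g/m³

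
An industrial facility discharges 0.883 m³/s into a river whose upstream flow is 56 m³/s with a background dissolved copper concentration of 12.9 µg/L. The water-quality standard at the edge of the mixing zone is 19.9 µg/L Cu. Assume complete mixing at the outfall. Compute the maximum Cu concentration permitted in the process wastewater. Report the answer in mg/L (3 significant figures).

12.9 µg/L = 0.0129 mg/L.
19.9 µg/L = 0.0199 mg/L.
Mass balance: 0.0199·56.88 = 0.883·Cₑ + 56·0.0129.
Cₑ = (1.132 − 0.7224) / 0.883 = 0.4638 mg/L.

0.464 mg/L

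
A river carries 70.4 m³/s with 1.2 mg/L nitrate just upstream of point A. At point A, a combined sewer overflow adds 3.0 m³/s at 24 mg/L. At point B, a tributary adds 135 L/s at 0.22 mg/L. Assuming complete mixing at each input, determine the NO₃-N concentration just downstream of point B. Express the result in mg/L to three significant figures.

2.13 mg/L

After input A: C = (70.4·1.2 + 3·24) / 73.4 = 2.132 mg/L.
135 L/s = 0.135 m³/s.
After input B: C = (73.4·2.132 + 0.135·0.22) / 73.54 = 2.128 mg/L.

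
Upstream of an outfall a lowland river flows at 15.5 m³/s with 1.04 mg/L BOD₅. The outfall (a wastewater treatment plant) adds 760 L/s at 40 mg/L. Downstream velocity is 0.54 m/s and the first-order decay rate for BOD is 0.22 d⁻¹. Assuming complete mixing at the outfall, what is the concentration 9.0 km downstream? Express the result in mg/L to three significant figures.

760 L/s = 0.76 m³/s.
After complete mixing, C₀ = (0.76·40 + 15.5·1.04) / 16.26 = 2.861 mg/L.
Travel time t = 9000 m / 0.54 m/s = 1.667e+04 s = 0.1929 d.
C = 2.861·exp(−0.22·0.1929) = 2.861·0.9584 = 2.742 mg/L.

2.74 mg/L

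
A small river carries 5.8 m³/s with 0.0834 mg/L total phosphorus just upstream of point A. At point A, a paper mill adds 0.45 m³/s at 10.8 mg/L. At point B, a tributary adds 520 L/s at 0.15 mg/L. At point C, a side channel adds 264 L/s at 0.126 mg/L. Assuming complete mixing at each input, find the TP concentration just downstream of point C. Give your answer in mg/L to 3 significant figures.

After input A: C = (5.8·0.0834 + 0.45·10.8) / 6.25 = 0.855 mg/L.
520 L/s = 0.52 m³/s.
After input B: C = (6.25·0.855 + 0.52·0.15) / 6.77 = 0.8008 mg/L.
264 L/s = 0.264 m³/s.
After input C: C = (6.77·0.8008 + 0.264·0.126) / 7.034 = 0.7755 mg/L.

0.776 mg/L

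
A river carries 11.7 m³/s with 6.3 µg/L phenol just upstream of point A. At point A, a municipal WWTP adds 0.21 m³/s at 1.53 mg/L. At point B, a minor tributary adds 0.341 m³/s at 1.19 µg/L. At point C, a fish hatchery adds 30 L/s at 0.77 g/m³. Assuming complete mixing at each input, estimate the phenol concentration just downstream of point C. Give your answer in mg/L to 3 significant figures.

6.3 µg/L = 0.0063 mg/L.
After input A: C = (11.7·0.0063 + 0.21·1.53) / 11.91 = 0.03317 mg/L.
1.19 µg/L = 0.00119 mg/L.
After input B: C = (11.91·0.03317 + 0.341·0.00119) / 12.25 = 0.03228 mg/L.
30 L/s = 0.03 m³/s.
After input C: C = (12.25·0.03228 + 0.03·0.77) / 12.28 = 0.03408 mg/L.

0.0341 mg/L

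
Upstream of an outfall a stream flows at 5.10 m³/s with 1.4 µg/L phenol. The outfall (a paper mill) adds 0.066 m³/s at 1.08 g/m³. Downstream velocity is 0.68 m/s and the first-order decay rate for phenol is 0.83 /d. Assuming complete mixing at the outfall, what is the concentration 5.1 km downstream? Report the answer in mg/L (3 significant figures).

0.0141 mg/L

1.4 µg/L = 0.0014 mg/L.
After complete mixing, C₀ = (0.066·1.08 + 5.1·0.0014) / 5.166 = 0.01518 mg/L.
Travel time t = 5100 m / 0.68 m/s = 7500 s = 0.08681 d.
C = 0.01518·exp(−0.83·0.08681) = 0.01518·0.9305 = 0.01412 mg/L.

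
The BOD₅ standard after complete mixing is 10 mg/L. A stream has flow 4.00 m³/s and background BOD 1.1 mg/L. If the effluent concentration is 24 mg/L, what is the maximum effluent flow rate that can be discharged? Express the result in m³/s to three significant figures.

2.54 m³/s

Mass balance at complete mixing: C_std·(Q_w + Q_r) = Q_w·C_e + Q_r·C_b.
Rearranging, Q_w = Q_r·(C_std − C_b)/(C_e − C_std) = 4.00·(10 − 1.1) / (24 − 10) = 2.543 m³/s.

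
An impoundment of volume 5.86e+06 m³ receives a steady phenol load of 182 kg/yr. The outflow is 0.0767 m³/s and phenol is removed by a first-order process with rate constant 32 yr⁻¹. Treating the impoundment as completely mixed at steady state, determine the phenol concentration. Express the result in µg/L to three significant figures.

Outflow Q = 0.0767 m³/s × 3.156e+07 s/yr = 2.42e+06 m³/yr.
Steady-state CSTR mass balance: W = Q·C + k·V·C, so C = W/(Q + kV).
Q + kV = 2.42e+06 + 32·5.86e+06 = 1.899e+08 m³/yr.
C = 182/1.899e+08 = 9.582e-07 kg/m³ = 0.0009582 mg/L = 0.9582 µg/L.

0.958 µg/L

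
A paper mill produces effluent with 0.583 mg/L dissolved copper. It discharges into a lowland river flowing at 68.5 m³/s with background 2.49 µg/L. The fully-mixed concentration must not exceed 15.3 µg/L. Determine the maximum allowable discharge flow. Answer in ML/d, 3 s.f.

134 ML/d

2.49 µg/L = 0.00249 mg/L.
15.3 µg/L = 0.0153 mg/L.
Mass balance at complete mixing: C_std·(Q_w + Q_r) = Q_w·C_e + Q_r·C_b.
Rearranging, Q_w = Q_r·(C_std − C_b)/(C_e − C_std) = 68.5·(0.0153 − 0.00249) / (0.583 − 0.0153) = 1.546 m³/s.
= 133.5 ML/d.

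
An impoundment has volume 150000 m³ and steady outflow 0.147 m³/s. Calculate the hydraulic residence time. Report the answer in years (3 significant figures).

0.0323 yr

Q = 0.147 m³/s × 3.156e+07 s/yr = 4.639e+06 m³/yr.
Hydraulic residence time τ = V/Q = 150000/4.639e+06 = 0.03233 yr.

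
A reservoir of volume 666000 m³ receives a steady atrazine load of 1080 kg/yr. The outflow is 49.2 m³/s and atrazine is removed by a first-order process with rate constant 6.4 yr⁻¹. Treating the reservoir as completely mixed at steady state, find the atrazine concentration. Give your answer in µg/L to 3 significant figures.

0.694 µg/L

Outflow Q = 49.2 m³/s × 3.156e+07 s/yr = 1.553e+09 m³/yr.
Steady-state CSTR mass balance: W = Q·C + k·V·C, so C = W/(Q + kV).
Q + kV = 1.553e+09 + 6.4·666000 = 1.557e+09 m³/yr.
C = 1080/1.557e+09 = 6.937e-07 kg/m³ = 0.0006937 mg/L = 0.6937 µg/L.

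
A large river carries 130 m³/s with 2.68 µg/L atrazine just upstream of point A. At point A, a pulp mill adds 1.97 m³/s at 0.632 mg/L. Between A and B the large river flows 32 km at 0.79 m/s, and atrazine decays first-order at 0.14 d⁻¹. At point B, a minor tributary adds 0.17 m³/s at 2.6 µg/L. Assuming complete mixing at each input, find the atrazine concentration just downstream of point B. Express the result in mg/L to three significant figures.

0.0113 mg/L

2.68 µg/L = 0.00268 mg/L.
After input A: C = (130·0.00268 + 1.97·0.632) / 132 = 0.01207 mg/L.
Over the 32 km reach to input B (t = 4.051e+04 s = 0.4688 d), decay gives C = 0.01207·exp(−0.14·0.4688) = 0.01131 mg/L.
2.6 µg/L = 0.0026 mg/L.
After input B: C = (132·0.01131 + 0.17·0.0026) / 132.1 = 0.0113 mg/L.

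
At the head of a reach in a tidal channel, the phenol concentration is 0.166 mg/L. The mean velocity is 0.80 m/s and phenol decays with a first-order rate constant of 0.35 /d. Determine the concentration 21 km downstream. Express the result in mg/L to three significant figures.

Travel time t = 21 km / 0.80 m/s = 2.1e+04/0.80 = 2.625e+04 s = 0.3038 d.
First-order decay: C = 0.166·exp(−0.35·0.3038) = 0.166·0.8991 = 0.1493 mg/L.

0.149 mg/L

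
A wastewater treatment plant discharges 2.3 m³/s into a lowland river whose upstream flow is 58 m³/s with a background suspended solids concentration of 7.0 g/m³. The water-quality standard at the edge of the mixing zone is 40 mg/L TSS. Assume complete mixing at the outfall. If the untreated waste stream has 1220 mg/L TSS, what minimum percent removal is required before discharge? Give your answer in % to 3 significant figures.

28.5 %

Mass balance: 40·60.3 = 2.3·Cₑ + 58·7.
Cₑ = (2412 − 406) / 2.3 = 872.2 mg/L.
Required removal = 1 − 872.2/1220 = 28.51 %.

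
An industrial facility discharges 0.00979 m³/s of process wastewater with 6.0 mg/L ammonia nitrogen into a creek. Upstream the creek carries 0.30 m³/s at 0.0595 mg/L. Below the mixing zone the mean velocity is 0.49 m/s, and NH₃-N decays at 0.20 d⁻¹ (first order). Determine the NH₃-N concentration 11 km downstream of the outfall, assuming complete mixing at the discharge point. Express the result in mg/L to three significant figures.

After complete mixing, C₀ = (0.00979·6 + 0.3·0.0595) / 0.3098 = 0.2472 mg/L.
Travel time t = 1.1e+04 m / 0.49 m/s = 2.245e+04 s = 0.2598 d.
C = 0.2472·exp(−0.20·0.2598) = 0.2472·0.9494 = 0.2347 mg/L.

0.235 mg/L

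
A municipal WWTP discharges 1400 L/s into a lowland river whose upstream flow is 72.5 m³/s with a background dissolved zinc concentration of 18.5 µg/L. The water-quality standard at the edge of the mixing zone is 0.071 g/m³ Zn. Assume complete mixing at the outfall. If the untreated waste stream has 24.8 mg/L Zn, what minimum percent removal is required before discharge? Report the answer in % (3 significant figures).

88.8 %

1400 L/s = 1.4 m³/s.
18.5 µg/L = 0.0185 mg/L.
Mass balance: 0.071·73.9 = 1.4·Cₑ + 72.5·0.0185.
Cₑ = (5.247 − 1.341) / 1.4 = 2.79 mg/L.
Required removal = 1 − 2.79/24.8 = 88.75 %.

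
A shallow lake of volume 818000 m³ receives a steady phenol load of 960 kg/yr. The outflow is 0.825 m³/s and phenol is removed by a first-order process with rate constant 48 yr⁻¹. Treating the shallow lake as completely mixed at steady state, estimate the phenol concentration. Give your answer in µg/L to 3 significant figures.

14.7 µg/L

Outflow Q = 0.825 m³/s × 3.156e+07 s/yr = 2.604e+07 m³/yr.
Steady-state CSTR mass balance: W = Q·C + k·V·C, so C = W/(Q + kV).
Q + kV = 2.604e+07 + 48·818000 = 6.53e+07 m³/yr.
C = 960/6.53e+07 = 1.47e-05 kg/m³ = 0.0147 mg/L = 14.7 µg/L.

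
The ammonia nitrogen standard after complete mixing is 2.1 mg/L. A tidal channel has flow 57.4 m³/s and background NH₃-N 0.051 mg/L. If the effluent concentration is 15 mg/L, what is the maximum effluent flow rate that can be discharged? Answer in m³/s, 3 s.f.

9.12 m³/s

Mass balance at complete mixing: C_std·(Q_w + Q_r) = Q_w·C_e + Q_r·C_b.
Rearranging, Q_w = Q_r·(C_std − C_b)/(C_e − C_std) = 57.4·(2.1 − 0.051) / (15 − 2.1) = 9.117 m³/s.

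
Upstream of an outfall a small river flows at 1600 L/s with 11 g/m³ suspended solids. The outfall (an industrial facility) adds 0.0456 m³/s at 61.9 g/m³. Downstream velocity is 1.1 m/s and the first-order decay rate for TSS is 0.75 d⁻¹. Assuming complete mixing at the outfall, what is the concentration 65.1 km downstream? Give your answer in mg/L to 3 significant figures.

7.42 mg/L

1600 L/s = 1.6 m³/s.
After complete mixing, C₀ = (0.0456·61.9 + 1.6·11) / 1.646 = 12.41 mg/L.
Travel time t = 6.51e+04 m / 1.1 m/s = 5.918e+04 s = 0.685 d.
C = 12.41·exp(−0.75·0.685) = 12.41·0.5983 = 7.425 mg/L.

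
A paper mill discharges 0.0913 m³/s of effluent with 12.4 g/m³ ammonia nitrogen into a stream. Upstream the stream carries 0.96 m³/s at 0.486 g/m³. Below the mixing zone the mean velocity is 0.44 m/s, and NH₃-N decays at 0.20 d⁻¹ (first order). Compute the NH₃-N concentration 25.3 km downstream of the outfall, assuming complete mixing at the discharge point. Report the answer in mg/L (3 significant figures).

After complete mixing, C₀ = (0.0913·12.4 + 0.96·0.486) / 1.051 = 1.521 mg/L.
Travel time t = 2.53e+04 m / 0.44 m/s = 5.75e+04 s = 0.6655 d.
C = 1.521·exp(−0.20·0.6655) = 1.521·0.8754 = 1.331 mg/L.

1.33 mg/L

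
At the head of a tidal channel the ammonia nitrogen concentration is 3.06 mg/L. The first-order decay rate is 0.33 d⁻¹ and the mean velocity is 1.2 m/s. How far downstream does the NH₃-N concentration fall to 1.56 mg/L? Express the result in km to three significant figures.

212 km

From C = C₀·e^(−kt), t = ln(C₀/C)/k = ln(3.06/1.56)/0.33 = 0.6737/0.33 = 2.042 d.
Distance = v·t = 1.2 m/s × 1.764e+05 s = 2.117e+05 m = 211.7 km.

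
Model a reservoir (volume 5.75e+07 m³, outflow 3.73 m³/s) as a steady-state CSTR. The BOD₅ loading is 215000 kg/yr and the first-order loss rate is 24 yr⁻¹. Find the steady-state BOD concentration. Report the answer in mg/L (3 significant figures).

0.144 mg/L

Outflow Q = 3.73 m³/s × 3.156e+07 s/yr = 1.177e+08 m³/yr.
Steady-state CSTR mass balance: W = Q·C + k·V·C, so C = W/(Q + kV).
Q + kV = 1.177e+08 + 24·5.75e+07 = 1.498e+09 m³/yr.
C = 215000/1.498e+09 = 0.0001436 kg/m³ = 0.1436 mg/L.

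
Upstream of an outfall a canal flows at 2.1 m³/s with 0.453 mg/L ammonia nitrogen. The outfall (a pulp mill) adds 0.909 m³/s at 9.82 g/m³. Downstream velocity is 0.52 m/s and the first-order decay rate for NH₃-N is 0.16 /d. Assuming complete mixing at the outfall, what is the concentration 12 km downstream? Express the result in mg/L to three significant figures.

After complete mixing, C₀ = (0.909·9.82 + 2.1·0.453) / 3.009 = 3.283 mg/L.
Travel time t = 1.2e+04 m / 0.52 m/s = 2.308e+04 s = 0.2671 d.
C = 3.283·exp(−0.16·0.2671) = 3.283·0.9582 = 3.145 mg/L.

3.15 mg/L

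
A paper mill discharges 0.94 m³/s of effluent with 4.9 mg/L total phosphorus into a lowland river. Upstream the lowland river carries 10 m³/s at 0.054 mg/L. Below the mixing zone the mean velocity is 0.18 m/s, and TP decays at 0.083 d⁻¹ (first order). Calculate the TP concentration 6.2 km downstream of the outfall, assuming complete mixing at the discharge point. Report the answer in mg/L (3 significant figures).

After complete mixing, C₀ = (0.94·4.9 + 10·0.054) / 10.94 = 0.4704 mg/L.
Travel time t = 6200 m / 0.18 m/s = 3.444e+04 s = 0.3987 d.
C = 0.4704·exp(−0.083·0.3987) = 0.4704·0.9675 = 0.4551 mg/L.

0.455 mg/L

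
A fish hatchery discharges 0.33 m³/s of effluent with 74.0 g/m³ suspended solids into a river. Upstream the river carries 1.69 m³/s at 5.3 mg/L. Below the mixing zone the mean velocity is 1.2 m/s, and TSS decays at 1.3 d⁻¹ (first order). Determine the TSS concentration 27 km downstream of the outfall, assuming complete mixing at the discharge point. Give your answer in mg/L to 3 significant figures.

After complete mixing, C₀ = (0.33·74 + 1.69·5.3) / 2.02 = 16.52 mg/L.
Travel time t = 2.7e+04 m / 1.2 m/s = 2.25e+04 s = 0.2604 d.
C = 16.52·exp(−1.3·0.2604) = 16.52·0.7128 = 11.78 mg/L.

11.8 mg/L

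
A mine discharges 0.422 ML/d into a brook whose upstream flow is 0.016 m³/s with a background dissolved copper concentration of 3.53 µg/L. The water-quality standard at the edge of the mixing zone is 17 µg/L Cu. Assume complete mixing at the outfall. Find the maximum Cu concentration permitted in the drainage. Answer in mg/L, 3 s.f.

0.0611 mg/L

0.422 ML/d = 0.004884 m³/s.
3.53 µg/L = 0.00353 mg/L.
17 µg/L = 0.017 mg/L.
Mass balance: 0.017·0.02088 = 0.004884·Cₑ + 0.016·0.00353.
Cₑ = (0.000355 − 5.648e-05) / 0.004884 = 0.06113 mg/L.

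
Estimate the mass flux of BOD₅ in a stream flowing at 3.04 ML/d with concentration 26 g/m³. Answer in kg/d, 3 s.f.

3.04 ML/d = 0.03519 m³/s.
Mass flux = Q·C = 0.03519 m³/s × 26 g/m³ = 0.9148 g/s.
= 0.9148 g/s × 86.4 = 79.04 kg/d.

79.0 kg/d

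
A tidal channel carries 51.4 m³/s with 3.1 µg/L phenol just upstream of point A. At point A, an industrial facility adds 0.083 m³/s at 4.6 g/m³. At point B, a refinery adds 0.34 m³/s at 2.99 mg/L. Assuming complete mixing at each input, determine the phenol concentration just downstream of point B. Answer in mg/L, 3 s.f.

3.1 µg/L = 0.0031 mg/L.
After input A: C = (51.4·0.0031 + 0.083·4.6) / 51.48 = 0.01051 mg/L.
After input B: C = (51.48·0.01051 + 0.34·2.99) / 51.82 = 0.03006 mg/L.

0.0301 mg/L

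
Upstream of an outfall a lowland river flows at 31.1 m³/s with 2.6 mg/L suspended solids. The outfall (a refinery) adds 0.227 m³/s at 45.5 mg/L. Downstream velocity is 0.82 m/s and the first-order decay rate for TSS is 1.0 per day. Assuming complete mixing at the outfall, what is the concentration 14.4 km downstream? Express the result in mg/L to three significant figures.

After complete mixing, C₀ = (0.227·45.5 + 31.1·2.6) / 31.33 = 2.911 mg/L.
Travel time t = 1.44e+04 m / 0.82 m/s = 1.756e+04 s = 0.2033 d.
C = 2.911·exp(−1.0·0.2033) = 2.911·0.8161 = 2.375 mg/L.

2.38 mg/L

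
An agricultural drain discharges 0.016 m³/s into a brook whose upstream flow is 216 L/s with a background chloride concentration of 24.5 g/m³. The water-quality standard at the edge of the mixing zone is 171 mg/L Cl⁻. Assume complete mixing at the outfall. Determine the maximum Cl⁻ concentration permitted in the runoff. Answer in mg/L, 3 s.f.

216 L/s = 0.216 m³/s.
Mass balance: 171·0.232 = 0.016·Cₑ + 0.216·24.5.
Cₑ = (39.67 − 5.292) / 0.016 = 2149 mg/L.

2150 mg/L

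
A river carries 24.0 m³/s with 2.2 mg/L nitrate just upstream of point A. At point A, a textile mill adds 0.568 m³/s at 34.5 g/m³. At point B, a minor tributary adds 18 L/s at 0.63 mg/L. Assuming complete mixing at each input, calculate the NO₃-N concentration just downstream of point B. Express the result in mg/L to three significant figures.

2.95 mg/L

After input A: C = (24·2.2 + 0.568·34.5) / 24.57 = 2.947 mg/L.
18 L/s = 0.018 m³/s.
After input B: C = (24.57·2.947 + 0.018·0.63) / 24.59 = 2.945 mg/L.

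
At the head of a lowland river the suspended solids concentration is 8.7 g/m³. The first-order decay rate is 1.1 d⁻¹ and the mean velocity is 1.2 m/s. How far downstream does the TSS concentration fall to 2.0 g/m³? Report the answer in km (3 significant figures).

139 km

From C = C₀·e^(−kt), t = ln(C₀/C)/k = ln(8.7/2.0)/1.1 = 1.47/1.1 = 1.337 d.
Distance = v·t = 1.2 m/s × 1.155e+05 s = 1.386e+05 m = 138.6 km.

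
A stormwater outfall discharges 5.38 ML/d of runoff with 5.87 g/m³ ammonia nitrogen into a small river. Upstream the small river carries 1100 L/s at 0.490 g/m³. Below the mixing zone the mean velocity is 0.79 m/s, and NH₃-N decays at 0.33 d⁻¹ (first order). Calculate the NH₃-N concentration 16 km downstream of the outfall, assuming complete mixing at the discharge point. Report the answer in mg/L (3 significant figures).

0.720 mg/L

5.38 ML/d = 0.06227 m³/s.
1100 L/s = 1.1 m³/s.
After complete mixing, C₀ = (0.06227·5.87 + 1.1·0.49) / 1.162 = 0.7782 mg/L.
Travel time t = 1.6e+04 m / 0.79 m/s = 2.025e+04 s = 0.2344 d.
C = 0.7782·exp(−0.33·0.2344) = 0.7782·0.9256 = 0.7203 mg/L.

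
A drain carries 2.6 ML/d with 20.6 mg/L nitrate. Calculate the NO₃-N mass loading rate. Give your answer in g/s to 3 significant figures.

0.620 g/s

2.6 ML/d = 0.03009 m³/s.
Mass flux = Q·C = 0.03009 m³/s × 20.6 g/m³ = 0.6199 g/s.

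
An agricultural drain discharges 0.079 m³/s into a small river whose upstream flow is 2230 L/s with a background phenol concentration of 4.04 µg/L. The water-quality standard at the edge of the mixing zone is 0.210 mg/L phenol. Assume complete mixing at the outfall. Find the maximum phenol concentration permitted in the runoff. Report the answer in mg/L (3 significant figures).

2230 L/s = 2.23 m³/s.
4.04 µg/L = 0.00404 mg/L.
Mass balance: 0.21·2.309 = 0.079·Cₑ + 2.23·0.00404.
Cₑ = (0.4849 − 0.009009) / 0.079 = 6.024 mg/L.

6.02 mg/L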